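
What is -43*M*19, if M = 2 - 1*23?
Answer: 17157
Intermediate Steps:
M = -21 (M = 2 - 23 = -21)
-43*M*19 = -43*(-21)*19 = 903*19 = 17157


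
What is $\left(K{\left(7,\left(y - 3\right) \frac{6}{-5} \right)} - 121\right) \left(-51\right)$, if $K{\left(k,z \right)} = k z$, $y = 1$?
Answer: $\frac{26571}{5} \approx 5314.2$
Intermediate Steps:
$\left(K{\left(7,\left(y - 3\right) \frac{6}{-5} \right)} - 121\right) \left(-51\right) = \left(7 \left(1 - 3\right) \frac{6}{-5} - 121\right) \left(-51\right) = \left(7 \left(- 2 \cdot 6 \left(- \frac{1}{5}\right)\right) - 121\right) \left(-51\right) = \left(7 \left(\left(-2\right) \left(- \frac{6}{5}\right)\right) - 121\right) \left(-51\right) = \left(7 \cdot \frac{12}{5} - 121\right) \left(-51\right) = \left(\frac{84}{5} - 121\right) \left(-51\right) = \left(- \frac{521}{5}\right) \left(-51\right) = \frac{26571}{5}$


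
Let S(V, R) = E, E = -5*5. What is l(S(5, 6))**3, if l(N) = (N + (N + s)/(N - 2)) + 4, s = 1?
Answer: -5929741/729 ≈ -8134.1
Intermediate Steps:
E = -25
S(V, R) = -25
l(N) = 4 + N + (1 + N)/(-2 + N) (l(N) = (N + (N + 1)/(N - 2)) + 4 = (N + (1 + N)/(-2 + N)) + 4 = 4 + N + (1 + N)/(-2 + N))
l(S(5, 6))**3 = ((-7 + (-25)**2 + 3*(-25))/(-2 - 25))**3 = ((-7 + 625 - 75)/(-27))**3 = (-1/27*543)**3 = (-181/9)**3 = -5929741/729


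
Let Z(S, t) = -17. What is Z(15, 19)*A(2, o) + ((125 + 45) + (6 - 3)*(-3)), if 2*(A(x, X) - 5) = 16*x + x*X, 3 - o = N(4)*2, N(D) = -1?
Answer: -281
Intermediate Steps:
o = 5 (o = 3 - (-1)*2 = 3 - 1*(-2) = 3 + 2 = 5)
A(x, X) = 5 + 8*x + X*x/2 (A(x, X) = 5 + (16*x + x*X)/2 = 5 + (16*x + X*x)/2 = 5 + (8*x + X*x/2) = 5 + 8*x + X*x/2)
Z(15, 19)*A(2, o) + ((125 + 45) + (6 - 3)*(-3)) = -17*(5 + 8*2 + (1/2)*5*2) + ((125 + 45) + (6 - 3)*(-3)) = -17*(5 + 16 + 5) + (170 + 3*(-3)) = -17*26 + (170 - 9) = -442 + 161 = -281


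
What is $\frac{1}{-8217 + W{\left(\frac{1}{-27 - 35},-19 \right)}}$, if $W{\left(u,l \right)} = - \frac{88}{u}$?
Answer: $- \frac{1}{2761} \approx -0.00036219$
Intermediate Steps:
$\frac{1}{-8217 + W{\left(\frac{1}{-27 - 35},-19 \right)}} = \frac{1}{-8217 - \frac{88}{\frac{1}{-27 - 35}}} = \frac{1}{-8217 - \frac{88}{\frac{1}{-62}}} = \frac{1}{-8217 - \frac{88}{- \frac{1}{62}}} = \frac{1}{-8217 - -5456} = \frac{1}{-8217 + 5456} = \frac{1}{-2761} = - \frac{1}{2761}$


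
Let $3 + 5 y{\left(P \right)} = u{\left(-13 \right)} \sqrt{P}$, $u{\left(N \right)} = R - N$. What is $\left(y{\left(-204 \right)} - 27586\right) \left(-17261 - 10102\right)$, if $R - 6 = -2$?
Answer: $\frac{3774260679}{5} - \frac{930342 i \sqrt{51}}{5} \approx 7.5485 \cdot 10^{8} - 1.3288 \cdot 10^{6} i$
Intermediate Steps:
$R = 4$ ($R = 6 - 2 = 4$)
$u{\left(N \right)} = 4 - N$
$y{\left(P \right)} = - \frac{3}{5} + \frac{17 \sqrt{P}}{5}$ ($y{\left(P \right)} = - \frac{3}{5} + \frac{\left(4 - -13\right) \sqrt{P}}{5} = - \frac{3}{5} + \frac{\left(4 + 13\right) \sqrt{P}}{5} = - \frac{3}{5} + \frac{17 \sqrt{P}}{5}$)
$\left(y{\left(-204 \right)} - 27586\right) \left(-17261 - 10102\right) = \left(\left(- \frac{3}{5} + \frac{17 \sqrt{-204}}{5}\right) - 27586\right) \left(-17261 - 10102\right) = \left(\left(- \frac{3}{5} + \frac{17 \cdot 2 i \sqrt{51}}{5}\right) - 27586\right) \left(-27363\right) = \left(\left(- \frac{3}{5} + \frac{34 i \sqrt{51}}{5}\right) - 27586\right) \left(-27363\right) = \left(- \frac{137933}{5} + \frac{34 i \sqrt{51}}{5}\right) \left(-27363\right) = \frac{3774260679}{5} - \frac{930342 i \sqrt{51}}{5}$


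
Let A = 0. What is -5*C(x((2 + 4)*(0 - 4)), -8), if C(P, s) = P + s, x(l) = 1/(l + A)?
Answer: 965/24 ≈ 40.208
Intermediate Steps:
x(l) = 1/l (x(l) = 1/(l + 0) = 1/l)
-5*C(x((2 + 4)*(0 - 4)), -8) = -5*(1/((2 + 4)*(0 - 4)) - 8) = -5*(1/(6*(-4)) - 8) = -5*(1/(-24) - 8) = -5*(-1/24 - 8) = -5*(-193/24) = 965/24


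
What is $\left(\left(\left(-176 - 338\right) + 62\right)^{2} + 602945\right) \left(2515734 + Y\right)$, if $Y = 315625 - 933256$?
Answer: $1532241748647$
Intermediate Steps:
$Y = -617631$
$\left(\left(\left(-176 - 338\right) + 62\right)^{2} + 602945\right) \left(2515734 + Y\right) = \left(\left(\left(-176 - 338\right) + 62\right)^{2} + 602945\right) \left(2515734 - 617631\right) = \left(\left(-514 + 62\right)^{2} + 602945\right) 1898103 = \left(\left(-452\right)^{2} + 602945\right) 1898103 = \left(204304 + 602945\right) 1898103 = 807249 \cdot 1898103 = 1532241748647$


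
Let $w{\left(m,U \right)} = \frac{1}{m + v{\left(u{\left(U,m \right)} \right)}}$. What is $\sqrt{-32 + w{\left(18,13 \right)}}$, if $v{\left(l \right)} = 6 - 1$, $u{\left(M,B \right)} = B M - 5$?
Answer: $\frac{7 i \sqrt{345}}{23} \approx 5.653 i$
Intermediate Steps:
$u{\left(M,B \right)} = -5 + B M$
$v{\left(l \right)} = 5$
$w{\left(m,U \right)} = \frac{1}{5 + m}$ ($w{\left(m,U \right)} = \frac{1}{m + 5} = \frac{1}{5 + m}$)
$\sqrt{-32 + w{\left(18,13 \right)}} = \sqrt{-32 + \frac{1}{5 + 18}} = \sqrt{-32 + \frac{1}{23}} = \sqrt{- \frac{735}{23}} = \frac{7 i \sqrt{345}}{23}$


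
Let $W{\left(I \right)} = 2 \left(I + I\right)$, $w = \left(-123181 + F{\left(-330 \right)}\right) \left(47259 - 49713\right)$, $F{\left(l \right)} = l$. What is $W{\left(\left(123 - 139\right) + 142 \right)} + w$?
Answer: $303096498$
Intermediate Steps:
$w = 303095994$ ($w = \left(-123181 - 330\right) \left(47259 - 49713\right) = \left(-123511\right) \left(-2454\right) = 303095994$)
$W{\left(I \right)} = 4 I$ ($W{\left(I \right)} = 2 \cdot 2 I = 4 I$)
$W{\left(\left(123 - 139\right) + 142 \right)} + w = 4 \left(\left(123 - 139\right) + 142\right) + 303095994 = 4 \left(-16 + 142\right) + 303095994 = 4 \cdot 126 + 303095994 = 504 + 303095994 = 303096498$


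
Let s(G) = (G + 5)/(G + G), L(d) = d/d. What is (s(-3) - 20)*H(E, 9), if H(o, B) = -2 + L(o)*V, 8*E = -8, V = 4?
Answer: -122/3 ≈ -40.667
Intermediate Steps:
E = -1 (E = (1/8)*(-8) = -1)
L(d) = 1
H(o, B) = 2 (H(o, B) = -2 + 1*4 = -2 + 4 = 2)
s(G) = (5 + G)/(2*G) (s(G) = (5 + G)/((2*G)) = (5 + G)*(1/(2*G)) = (5 + G)/(2*G))
(s(-3) - 20)*H(E, 9) = ((1/2)*(5 - 3)/(-3) - 20)*2 = ((1/2)*(-1/3)*2 - 20)*2 = (-1/3 - 20)*2 = -61/3*2 = -122/3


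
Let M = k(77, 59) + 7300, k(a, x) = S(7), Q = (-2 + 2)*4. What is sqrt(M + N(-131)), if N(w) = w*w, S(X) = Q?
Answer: sqrt(24461) ≈ 156.40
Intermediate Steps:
Q = 0 (Q = 0*4 = 0)
S(X) = 0
N(w) = w**2
k(a, x) = 0
M = 7300 (M = 0 + 7300 = 7300)
sqrt(M + N(-131)) = sqrt(7300 + (-131)**2) = sqrt(7300 + 17161) = sqrt(24461)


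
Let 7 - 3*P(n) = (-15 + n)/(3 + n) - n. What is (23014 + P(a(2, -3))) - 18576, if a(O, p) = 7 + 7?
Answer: 226696/51 ≈ 4445.0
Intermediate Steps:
a(O, p) = 14
P(n) = 7/3 + n/3 - (-15 + n)/(3*(3 + n)) (P(n) = 7/3 - ((-15 + n)/(3 + n) - n)/3 = 7/3 - (-n + (-15 + n)/(3 + n))/3 = 7/3 + (n/3 - (-15 + n)/(3*(3 + n))) = 7/3 + n/3 - (-15 + n)/(3*(3 + n)))
(23014 + P(a(2, -3))) - 18576 = (23014 + (36 + 14² + 9*14)/(3*(3 + 14))) - 18576 = (23014 + (⅓)*(36 + 196 + 126)/17) - 18576 = (23014 + (⅓)*(1/17)*358) - 18576 = (23014 + 358/51) - 18576 = 1174072/51 - 18576 = 226696/51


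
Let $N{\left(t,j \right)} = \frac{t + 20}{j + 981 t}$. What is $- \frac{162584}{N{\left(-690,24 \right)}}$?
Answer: $- \frac{55023790872}{335} \approx -1.6425 \cdot 10^{8}$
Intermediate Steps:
$N{\left(t,j \right)} = \frac{20 + t}{j + 981 t}$
$- \frac{162584}{N{\left(-690,24 \right)}} = - \frac{162584}{\frac{1}{24 + 981 \left(-690\right)} \left(20 - 690\right)} = - \frac{162584}{\frac{1}{24 - 676890} \left(-670\right)} = - \frac{162584}{\frac{1}{-676866} \left(-670\right)} = - \frac{162584}{\left(- \frac{1}{676866}\right) \left(-670\right)} = - \frac{162584}{\frac{335}{338433}} = \left(-162584\right) \frac{338433}{335} = - \frac{55023790872}{335}$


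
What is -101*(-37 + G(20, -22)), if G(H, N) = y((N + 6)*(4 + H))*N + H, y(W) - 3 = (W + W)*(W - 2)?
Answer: 658715839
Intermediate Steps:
y(W) = 3 + 2*W*(-2 + W) (y(W) = 3 + (W + W)*(W - 2) = 3 + (2*W)*(-2 + W) = 3 + 2*W*(-2 + W))
G(H, N) = H + N*(3 - 4*(4 + H)*(6 + N) + 2*(4 + H)²*(6 + N)²) (G(H, N) = (3 - 4*(N + 6)*(4 + H) + 2*((N + 6)*(4 + H))²)*N + H = (3 - 4*(6 + N)*(4 + H) + 2*((6 + N)*(4 + H))²)*N + H = (3 - 4*(4 + H)*(6 + N) + 2*((4 + H)*(6 + N))²)*N + H = (3 - 4*(4 + H)*(6 + N) + 2*((4 + H)²*(6 + N)²))*N + H = (3 - 4*(4 + H)*(6 + N) + 2*(4 + H)²*(6 + N)²)*N + H = N*(3 - 4*(4 + H)*(6 + N) + 2*(4 + H)²*(6 + N)²) + H = H + N*(3 - 4*(4 + H)*(6 + N) + 2*(4 + H)²*(6 + N)²))
-101*(-37 + G(20, -22)) = -101*(-37 + (20 - 22*(-93 - 24*20 - 16*(-22) + 2*(24 + 4*(-22) + 6*20 + 20*(-22))² - 4*20*(-22)))) = -101*(-37 + (20 - 22*(-93 - 480 + 352 + 2*(24 - 88 + 120 - 440)² + 1760))) = -101*(-37 + (20 - 22*(-93 - 480 + 352 + 2*(-384)² + 1760))) = -101*(-37 + (20 - 22*(-93 - 480 + 352 + 2*147456 + 1760))) = -101*(-37 + (20 - 22*(-93 - 480 + 352 + 294912 + 1760))) = -101*(-37 + (20 - 22*296451)) = -101*(-37 + (20 - 6521922)) = -101*(-37 - 6521902) = -101*(-6521939) = 658715839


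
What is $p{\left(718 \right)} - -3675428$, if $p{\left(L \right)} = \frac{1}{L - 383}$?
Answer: $\frac{1231268381}{335} \approx 3.6754 \cdot 10^{6}$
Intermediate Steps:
$p{\left(L \right)} = \frac{1}{-383 + L}$
$p{\left(718 \right)} - -3675428 = \frac{1}{-383 + 718} - -3675428 = \frac{1}{335} + 3675428 = \frac{1231268381}{335}$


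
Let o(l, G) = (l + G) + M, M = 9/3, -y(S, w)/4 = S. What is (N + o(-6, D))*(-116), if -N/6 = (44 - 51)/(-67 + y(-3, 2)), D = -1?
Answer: 30392/55 ≈ 552.58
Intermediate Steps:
y(S, w) = -4*S
M = 3 (M = 9*(1/3) = 3)
N = -42/55 (N = -6*(44 - 51)/(-67 - 4*(-3)) = -(-42)/(-67 + 12) = -(-42)/(-55) = -(-42)*(-1)/55 = -6*7/55 = -42/55 ≈ -0.76364)
o(l, G) = 3 + G + l (o(l, G) = (l + G) + 3 = (G + l) + 3 = 3 + G + l)
(N + o(-6, D))*(-116) = (-42/55 + (3 - 1 - 6))*(-116) = (-42/55 - 4)*(-116) = -262/55*(-116) = 30392/55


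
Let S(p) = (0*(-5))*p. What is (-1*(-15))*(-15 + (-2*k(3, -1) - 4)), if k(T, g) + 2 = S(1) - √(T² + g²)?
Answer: -225 + 30*√10 ≈ -130.13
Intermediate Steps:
S(p) = 0 (S(p) = 0*p = 0)
k(T, g) = -2 - √(T² + g²) (k(T, g) = -2 + (0 - √(T² + g²)) = -2 - √(T² + g²))
(-1*(-15))*(-15 + (-2*k(3, -1) - 4)) = (-1*(-15))*(-15 + (-2*(-2 - √(3² + (-1)²)) - 4)) = 15*(-15 + (-2*(-2 - √(9 + 1)) - 4)) = 15*(-15 + (-2*(-2 - √10) - 4)) = 15*(-15 + ((4 + 2*√10) - 4)) = 15*(-15 + 2*√10) = -225 + 30*√10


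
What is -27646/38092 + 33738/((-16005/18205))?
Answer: -70898666427/1847462 ≈ -38376.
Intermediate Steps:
-27646/38092 + 33738/((-16005/18205)) = -27646*1/38092 + 33738/((-16005*1/18205)) = -13823/19046 + 33738/(-291/331) = -13823/19046 + 33738*(-331/291) = -13823/19046 - 3722426/97 = -70898666427/1847462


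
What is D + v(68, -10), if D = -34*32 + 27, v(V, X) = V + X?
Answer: -1003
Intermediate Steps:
D = -1061 (D = -1088 + 27 = -1061)
D + v(68, -10) = -1061 + (68 - 10) = -1061 + 58 = -1003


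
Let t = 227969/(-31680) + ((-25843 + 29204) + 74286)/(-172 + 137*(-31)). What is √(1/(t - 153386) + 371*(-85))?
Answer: I*√179571681314300910359746585655/2386286073899 ≈ 177.58*I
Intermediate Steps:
t = -385250219/15554880 (t = 227969*(-1/31680) + (3361 + 74286)/(-172 - 4247) = -227969/31680 + 77647/(-4419) = -227969/31680 + 77647*(-1/4419) = -227969/31680 - 77647/4419 = -385250219/15554880 ≈ -24.767)
√(1/(t - 153386) + 371*(-85)) = √(1/(-385250219/15554880 - 153386) + 371*(-85)) = √(1/(-2386286073899/15554880) - 31535) = √(-15554880/2386286073899 - 31535) = √(-75251531355959845/2386286073899) = I*√179571681314300910359746585655/2386286073899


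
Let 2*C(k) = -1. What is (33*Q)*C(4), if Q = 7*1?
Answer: -231/2 ≈ -115.50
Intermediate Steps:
Q = 7
C(k) = -½ (C(k) = (½)*(-1) = -½)
(33*Q)*C(4) = (33*7)*(-½) = 231*(-½) = -231/2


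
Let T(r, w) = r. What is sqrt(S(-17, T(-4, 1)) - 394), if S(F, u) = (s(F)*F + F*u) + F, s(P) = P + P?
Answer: sqrt(235) ≈ 15.330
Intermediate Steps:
s(P) = 2*P
S(F, u) = F + 2*F**2 + F*u (S(F, u) = ((2*F)*F + F*u) + F = (2*F**2 + F*u) + F = F + 2*F**2 + F*u)
sqrt(S(-17, T(-4, 1)) - 394) = sqrt(-17*(1 - 4 + 2*(-17)) - 394) = sqrt(-17*(1 - 4 - 34) - 394) = sqrt(-17*(-37) - 394) = sqrt(629 - 394) = sqrt(235)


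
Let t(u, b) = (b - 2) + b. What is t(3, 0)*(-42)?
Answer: 84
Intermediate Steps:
t(u, b) = -2 + 2*b (t(u, b) = (-2 + b) + b = -2 + 2*b)
t(3, 0)*(-42) = (-2 + 2*0)*(-42) = (-2 + 0)*(-42) = -2*(-42) = 84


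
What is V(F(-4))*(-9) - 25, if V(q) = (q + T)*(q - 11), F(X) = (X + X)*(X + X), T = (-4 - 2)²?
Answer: -47725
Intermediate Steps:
T = 36 (T = (-6)² = 36)
F(X) = 4*X² (F(X) = (2*X)*(2*X) = 4*X²)
V(q) = (-11 + q)*(36 + q) (V(q) = (q + 36)*(q - 11) = (36 + q)*(-11 + q) = (-11 + q)*(36 + q))
V(F(-4))*(-9) - 25 = (-396 + (4*(-4)²)² + 25*(4*(-4)²))*(-9) - 25 = (-396 + (4*16)² + 25*(4*16))*(-9) - 25 = (-396 + 64² + 25*64)*(-9) - 25 = (-396 + 4096 + 1600)*(-9) - 25 = 5300*(-9) - 25 = -47700 - 25 = -47725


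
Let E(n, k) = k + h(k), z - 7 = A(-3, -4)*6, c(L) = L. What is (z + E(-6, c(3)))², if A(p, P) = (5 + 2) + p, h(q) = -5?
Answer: 841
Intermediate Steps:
A(p, P) = 7 + p
z = 31 (z = 7 + (7 - 3)*6 = 7 + 4*6 = 7 + 24 = 31)
E(n, k) = -5 + k (E(n, k) = k - 5 = -5 + k)
(z + E(-6, c(3)))² = (31 + (-5 + 3))² = (31 - 2)² = 29² = 841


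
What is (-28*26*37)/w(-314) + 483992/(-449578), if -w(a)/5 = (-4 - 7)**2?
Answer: 5908508924/135997345 ≈ 43.446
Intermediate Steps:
w(a) = -605 (w(a) = -5*(-4 - 7)**2 = -5*(-11)**2 = -5*121 = -605)
(-28*26*37)/w(-314) + 483992/(-449578) = (-28*26*37)/(-605) + 483992/(-449578) = -728*37*(-1/605) + 483992*(-1/449578) = -26936*(-1/605) - 241996/224789 = 26936/605 - 241996/224789 = 5908508924/135997345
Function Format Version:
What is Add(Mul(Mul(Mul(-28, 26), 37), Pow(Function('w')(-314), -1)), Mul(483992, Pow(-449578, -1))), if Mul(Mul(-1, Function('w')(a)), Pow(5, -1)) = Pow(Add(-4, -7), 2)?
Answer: Rational(5908508924, 135997345) ≈ 43.446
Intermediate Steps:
Function('w')(a) = -605 (Function('w')(a) = Mul(-5, Pow(Add(-4, -7), 2)) = Mul(-5, Pow(-11, 2)) = Mul(-5, 121) = -605)
Add(Mul(Mul(Mul(-28, 26), 37), Pow(Function('w')(-314), -1)), Mul(483992, Pow(-449578, -1))) = Add(Mul(Mul(Mul(-28, 26), 37), Pow(-605, -1)), Mul(483992, Pow(-449578, -1))) = Add(Mul(Mul(-728, 37), Rational(-1, 605)), Mul(483992, Rational(-1, 449578))) = Add(Mul(-26936, Rational(-1, 605)), Rational(-241996, 224789)) = Add(Rational(26936, 605), Rational(-241996, 224789)) = Rational(5908508924, 135997345)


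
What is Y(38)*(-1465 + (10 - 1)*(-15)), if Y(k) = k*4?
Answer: -243200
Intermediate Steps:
Y(k) = 4*k
Y(38)*(-1465 + (10 - 1)*(-15)) = (4*38)*(-1465 + (10 - 1)*(-15)) = 152*(-1465 + 9*(-15)) = 152*(-1465 - 135) = 152*(-1600) = -243200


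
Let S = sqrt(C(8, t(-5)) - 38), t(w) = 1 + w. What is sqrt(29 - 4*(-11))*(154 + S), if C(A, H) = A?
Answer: sqrt(73)*(154 + I*sqrt(30)) ≈ 1315.8 + 46.797*I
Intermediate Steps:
S = I*sqrt(30) (S = sqrt(8 - 38) = sqrt(-30) = I*sqrt(30) ≈ 5.4772*I)
sqrt(29 - 4*(-11))*(154 + S) = sqrt(29 - 4*(-11))*(154 + I*sqrt(30)) = sqrt(29 + 44)*(154 + I*sqrt(30)) = sqrt(73)*(154 + I*sqrt(30))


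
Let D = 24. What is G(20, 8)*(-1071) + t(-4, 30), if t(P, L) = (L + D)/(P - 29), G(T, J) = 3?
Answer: -35361/11 ≈ -3214.6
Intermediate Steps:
t(P, L) = (24 + L)/(-29 + P) (t(P, L) = (L + 24)/(P - 29) = (24 + L)/(-29 + P))
G(20, 8)*(-1071) + t(-4, 30) = 3*(-1071) + (24 + 30)/(-29 - 4) = -3213 + 54/(-33) = -3213 - 1/33*54 = -3213 - 18/11 = -35361/11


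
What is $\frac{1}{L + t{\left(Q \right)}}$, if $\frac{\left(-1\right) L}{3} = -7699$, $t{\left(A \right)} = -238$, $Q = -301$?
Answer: $\frac{1}{22859} \approx 4.3746 \cdot 10^{-5}$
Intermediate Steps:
$L = 23097$ ($L = \left(-3\right) \left(-7699\right) = 23097$)
$\frac{1}{L + t{\left(Q \right)}} = \frac{1}{23097 - 238} = \frac{1}{22859}$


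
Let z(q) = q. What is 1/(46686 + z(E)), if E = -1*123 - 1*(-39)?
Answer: 1/46602 ≈ 2.1458e-5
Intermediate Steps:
E = -84 (E = -123 + 39 = -84)
1/(46686 + z(E)) = 1/(46686 - 84) = 1/46602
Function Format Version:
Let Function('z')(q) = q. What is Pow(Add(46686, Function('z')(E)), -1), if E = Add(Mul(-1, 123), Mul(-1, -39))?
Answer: Rational(1, 46602) ≈ 2.1458e-5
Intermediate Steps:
E = -84 (E = Add(-123, 39) = -84)
Pow(Add(46686, Function('z')(E)), -1) = Pow(Add(46686, -84), -1) = Pow(46602, -1) = Rational(1, 46602)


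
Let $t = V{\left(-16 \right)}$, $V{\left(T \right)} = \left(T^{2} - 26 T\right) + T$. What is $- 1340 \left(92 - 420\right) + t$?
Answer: $440176$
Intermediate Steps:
$V{\left(T \right)} = T^{2} - 25 T$
$t = 656$ ($t = - 16 \left(-25 - 16\right) = \left(-16\right) \left(-41\right) = 656$)
$- 1340 \left(92 - 420\right) + t = - 1340 \left(92 - 420\right) + 656 = \left(-1340\right) \left(-328\right) + 656 = 439520 + 656 = 440176$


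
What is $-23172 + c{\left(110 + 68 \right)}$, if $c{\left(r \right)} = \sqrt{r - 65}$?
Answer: $-23172 + \sqrt{113} \approx -23161.0$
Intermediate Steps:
$c{\left(r \right)} = \sqrt{-65 + r}$
$-23172 + c{\left(110 + 68 \right)} = -23172 + \sqrt{-65 + \left(110 + 68\right)} = -23172 + \sqrt{-65 + 178} = -23172 + \sqrt{113}$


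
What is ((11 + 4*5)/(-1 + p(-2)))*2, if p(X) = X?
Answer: -62/3 ≈ -20.667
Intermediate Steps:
((11 + 4*5)/(-1 + p(-2)))*2 = ((11 + 4*5)/(-1 - 2))*2 = ((11 + 20)/(-3))*2 = (31*(-⅓))*2 = -31/3*2 = -62/3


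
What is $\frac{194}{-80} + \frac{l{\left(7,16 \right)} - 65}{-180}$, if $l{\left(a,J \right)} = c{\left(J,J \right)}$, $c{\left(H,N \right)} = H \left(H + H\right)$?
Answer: $- \frac{589}{120} \approx -4.9083$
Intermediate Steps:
$c{\left(H,N \right)} = 2 H^{2}$ ($c{\left(H,N \right)} = H 2 H = 2 H^{2}$)
$l{\left(a,J \right)} = 2 J^{2}$
$\frac{194}{-80} + \frac{l{\left(7,16 \right)} - 65}{-180} = \frac{194}{-80} + \frac{2 \cdot 16^{2} - 65}{-180} = 194 \left(- \frac{1}{80}\right) + \left(2 \cdot 256 - 65\right) \left(- \frac{1}{180}\right) = - \frac{97}{40} + \left(512 - 65\right) \left(- \frac{1}{180}\right) = - \frac{97}{40} + 447 \left(- \frac{1}{180}\right) = - \frac{97}{40} - \frac{149}{60} = - \frac{589}{120}$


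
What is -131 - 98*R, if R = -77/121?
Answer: -755/11 ≈ -68.636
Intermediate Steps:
R = -7/11 (R = -77*1/121 = -7/11 ≈ -0.63636)
-131 - 98*R = -131 - 98*(-7/11) = -131 + 686/11 = -755/11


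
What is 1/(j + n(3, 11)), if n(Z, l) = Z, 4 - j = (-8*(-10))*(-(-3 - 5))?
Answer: -1/633 ≈ -0.0015798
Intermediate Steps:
j = -636 (j = 4 - (-8*(-10))*(-(-3 - 5)) = 4 - 80*(-1*(-8)) = 4 - 80*8 = 4 - 1*640 = 4 - 640 = -636)
1/(j + n(3, 11)) = 1/(-636 + 3) = 1/(-633) = -1/633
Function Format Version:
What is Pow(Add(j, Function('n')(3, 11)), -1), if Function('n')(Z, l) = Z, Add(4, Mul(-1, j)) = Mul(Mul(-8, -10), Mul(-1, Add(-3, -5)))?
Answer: Rational(-1, 633) ≈ -0.0015798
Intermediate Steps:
j = -636 (j = Add(4, Mul(-1, Mul(Mul(-8, -10), Mul(-1, Add(-3, -5))))) = Add(4, Mul(-1, Mul(80, Mul(-1, -8)))) = Add(4, Mul(-1, Mul(80, 8))) = Add(4, Mul(-1, 640)) = Add(4, -640) = -636)
Pow(Add(j, Function('n')(3, 11)), -1) = Pow(Add(-636, 3), -1) = Pow(-633, -1) = Rational(-1, 633)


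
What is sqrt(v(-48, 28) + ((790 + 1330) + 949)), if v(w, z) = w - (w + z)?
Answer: sqrt(3041) ≈ 55.145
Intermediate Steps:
v(w, z) = -z (v(w, z) = w + (-w - z) = -z)
sqrt(v(-48, 28) + ((790 + 1330) + 949)) = sqrt(-1*28 + ((790 + 1330) + 949)) = sqrt(-28 + (2120 + 949)) = sqrt(-28 + 3069) = sqrt(3041)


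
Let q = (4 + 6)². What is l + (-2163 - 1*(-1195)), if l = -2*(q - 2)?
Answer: -1164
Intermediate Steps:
q = 100 (q = 10² = 100)
l = -196 (l = -2*(100 - 2) = -2*98 = -196)
l + (-2163 - 1*(-1195)) = -196 + (-2163 - 1*(-1195)) = -196 + (-2163 + 1195) = -196 - 968 = -1164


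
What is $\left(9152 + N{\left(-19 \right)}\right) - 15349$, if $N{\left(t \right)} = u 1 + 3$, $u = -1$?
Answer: $-6195$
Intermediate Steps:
$N{\left(t \right)} = 2$ ($N{\left(t \right)} = \left(-1\right) 1 + 3 = -1 + 3 = 2$)
$\left(9152 + N{\left(-19 \right)}\right) - 15349 = \left(9152 + 2\right) - 15349 = 9154 - 15349 = -6195$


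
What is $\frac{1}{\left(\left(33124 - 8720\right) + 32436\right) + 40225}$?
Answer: $\frac{1}{97065} \approx 1.0302 \cdot 10^{-5}$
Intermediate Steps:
$\frac{1}{\left(\left(33124 - 8720\right) + 32436\right) + 40225} = \frac{1}{\left(24404 + 32436\right) + 40225} = \frac{1}{56840 + 40225} = \frac{1}{97065}$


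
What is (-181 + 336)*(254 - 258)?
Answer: -620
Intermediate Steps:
(-181 + 336)*(254 - 258) = 155*(-4) = -620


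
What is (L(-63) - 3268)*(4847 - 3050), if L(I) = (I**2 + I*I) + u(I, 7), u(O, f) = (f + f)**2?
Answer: 8744202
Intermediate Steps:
u(O, f) = 4*f**2 (u(O, f) = (2*f)**2 = 4*f**2)
L(I) = 196 + 2*I**2 (L(I) = (I**2 + I*I) + 4*7**2 = (I**2 + I**2) + 4*49 = 2*I**2 + 196 = 196 + 2*I**2)
(L(-63) - 3268)*(4847 - 3050) = ((196 + 2*(-63)**2) - 3268)*(4847 - 3050) = ((196 + 2*3969) - 3268)*1797 = ((196 + 7938) - 3268)*1797 = (8134 - 3268)*1797 = 4866*1797 = 8744202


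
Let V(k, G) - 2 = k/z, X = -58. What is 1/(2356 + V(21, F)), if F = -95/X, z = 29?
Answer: 29/68403 ≈ 0.00042396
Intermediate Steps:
F = 95/58 (F = -95/(-58) = -95*(-1/58) = 95/58 ≈ 1.6379)
V(k, G) = 2 + k/29
1/(2356 + V(21, F)) = 1/(2356 + (2 + (1/29)*21)) = 1/(2356 + (2 + 21/29)) = 1/(2356 + 79/29) = 1/(68403/29) = 29/68403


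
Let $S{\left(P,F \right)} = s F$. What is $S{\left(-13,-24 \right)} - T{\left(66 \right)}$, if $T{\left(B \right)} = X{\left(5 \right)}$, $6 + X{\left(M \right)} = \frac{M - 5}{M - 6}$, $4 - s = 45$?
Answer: $990$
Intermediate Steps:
$s = -41$ ($s = 4 - 45 = -41$)
$X{\left(M \right)} = -6 + \frac{-5 + M}{-6 + M}$ ($X{\left(M \right)} = -6 + \frac{M - 5}{M - 6} = -6 + \frac{-5 + M}{-6 + M}$)
$T{\left(B \right)} = -6$ ($T{\left(B \right)} = \frac{31 - 25}{-6 + 5} = \frac{31 - 25}{-1} = \left(-1\right) 6 = -6$)
$S{\left(P,F \right)} = - 41 F$
$S{\left(-13,-24 \right)} - T{\left(66 \right)} = \left(-41\right) \left(-24\right) - -6 = 984 + 6 = 990$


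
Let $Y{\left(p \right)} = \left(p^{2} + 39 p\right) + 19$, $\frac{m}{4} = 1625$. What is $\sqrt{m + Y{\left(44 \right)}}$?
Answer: $\sqrt{10171} \approx 100.85$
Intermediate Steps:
$m = 6500$ ($m = 4 \cdot 1625 = 6500$)
$Y{\left(p \right)} = 19 + p^{2} + 39 p$
$\sqrt{m + Y{\left(44 \right)}} = \sqrt{6500 + \left(19 + 44^{2} + 39 \cdot 44\right)} = \sqrt{6500 + \left(19 + 1936 + 1716\right)} = \sqrt{6500 + 3671} = \sqrt{10171}$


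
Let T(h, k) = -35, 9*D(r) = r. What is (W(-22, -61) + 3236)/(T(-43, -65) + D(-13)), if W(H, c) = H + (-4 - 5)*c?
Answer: -33867/328 ≈ -103.25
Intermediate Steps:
D(r) = r/9
W(H, c) = H - 9*c
(W(-22, -61) + 3236)/(T(-43, -65) + D(-13)) = ((-22 - 9*(-61)) + 3236)/(-35 + (1/9)*(-13)) = ((-22 + 549) + 3236)/(-35 - 13/9) = (527 + 3236)/(-328/9) = 3763*(-9/328) = -33867/328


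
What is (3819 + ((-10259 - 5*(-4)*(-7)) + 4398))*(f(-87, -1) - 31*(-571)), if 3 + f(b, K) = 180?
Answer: -39009796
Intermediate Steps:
f(b, K) = 177 (f(b, K) = -3 + 180 = 177)
(3819 + ((-10259 - 5*(-4)*(-7)) + 4398))*(f(-87, -1) - 31*(-571)) = (3819 + ((-10259 - 5*(-4)*(-7)) + 4398))*(177 - 31*(-571)) = (3819 + ((-10259 + 20*(-7)) + 4398))*(177 + 17701) = (3819 + ((-10259 - 140) + 4398))*17878 = (3819 + (-10399 + 4398))*17878 = (3819 - 6001)*17878 = -2182*17878 = -39009796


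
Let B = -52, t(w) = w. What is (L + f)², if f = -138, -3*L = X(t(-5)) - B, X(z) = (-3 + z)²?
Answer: 280900/9 ≈ 31211.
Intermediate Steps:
L = -116/3 (L = -((-3 - 5)² - 1*(-52))/3 = -((-8)² + 52)/3 = -(64 + 52)/3 = -⅓*116 = -116/3 ≈ -38.667)
(L + f)² = (-116/3 - 138)² = (-530/3)² = 280900/9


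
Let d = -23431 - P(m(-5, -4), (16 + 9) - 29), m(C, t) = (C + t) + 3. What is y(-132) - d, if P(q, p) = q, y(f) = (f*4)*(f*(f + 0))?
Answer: -9176447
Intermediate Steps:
m(C, t) = 3 + C + t
y(f) = 4*f³ (y(f) = (4*f)*(f*f) = (4*f)*f² = 4*f³)
d = -23425 (d = -23431 - (3 - 5 - 4) = -23431 - 1*(-6) = -23431 + 6 = -23425)
y(-132) - d = 4*(-132)³ - 1*(-23425) = 4*(-2299968) + 23425 = -9199872 + 23425 = -9176447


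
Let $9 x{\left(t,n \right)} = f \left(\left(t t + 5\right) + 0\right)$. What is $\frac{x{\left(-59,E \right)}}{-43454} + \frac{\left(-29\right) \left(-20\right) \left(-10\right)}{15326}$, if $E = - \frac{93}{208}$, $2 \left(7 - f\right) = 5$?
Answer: $- \frac{139373209}{332988002} \approx -0.41855$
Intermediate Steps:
$f = \frac{9}{2}$ ($f = 7 - \frac{5}{2} = \frac{9}{2} \approx 4.5$)
$E = - \frac{93}{208}$ ($E = \left(-93\right) \frac{1}{208} = - \frac{93}{208} \approx -0.44712$)
$x{\left(t,n \right)} = \frac{5}{2} + \frac{t^{2}}{2}$ ($x{\left(t,n \right)} = \frac{\frac{9}{2} \left(\left(t t + 5\right) + 0\right)}{9} = \frac{\frac{9}{2} \left(\left(t^{2} + 5\right) + 0\right)}{9} = \frac{\frac{9}{2} \left(\left(5 + t^{2}\right) + 0\right)}{9} = \frac{\frac{9}{2} \left(5 + t^{2}\right)}{9} = \frac{\frac{45}{2} + \frac{9 t^{2}}{2}}{9} = \frac{5}{2} + \frac{t^{2}}{2}$)
$\frac{x{\left(-59,E \right)}}{-43454} + \frac{\left(-29\right) \left(-20\right) \left(-10\right)}{15326} = \frac{\frac{5}{2} + \frac{\left(-59\right)^{2}}{2}}{-43454} + \frac{\left(-29\right) \left(-20\right) \left(-10\right)}{15326} = \left(\frac{5}{2} + \frac{1}{2} \cdot 3481\right) \left(- \frac{1}{43454}\right) + 580 \left(-10\right) \frac{1}{15326} = \left(\frac{5}{2} + \frac{3481}{2}\right) \left(- \frac{1}{43454}\right) - \frac{2900}{7663} = 1743 \left(- \frac{1}{43454}\right) - \frac{2900}{7663} = - \frac{1743}{43454} - \frac{2900}{7663} = - \frac{139373209}{332988002}$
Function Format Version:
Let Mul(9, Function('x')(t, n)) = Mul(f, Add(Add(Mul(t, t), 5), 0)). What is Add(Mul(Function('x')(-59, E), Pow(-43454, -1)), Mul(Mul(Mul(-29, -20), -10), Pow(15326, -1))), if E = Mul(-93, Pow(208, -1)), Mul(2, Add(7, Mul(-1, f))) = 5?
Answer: Rational(-139373209, 332988002) ≈ -0.41855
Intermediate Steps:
f = Rational(9, 2) (f = Add(7, Mul(Rational(-1, 2), 5)) = Add(7, Rational(-5, 2)) = Rational(9, 2) ≈ 4.5000)
E = Rational(-93, 208) (E = Mul(-93, Rational(1, 208)) = Rational(-93, 208) ≈ -0.44712)
Function('x')(t, n) = Add(Rational(5, 2), Mul(Rational(1, 2), Pow(t, 2))) (Function('x')(t, n) = Mul(Rational(1, 9), Mul(Rational(9, 2), Add(Add(Mul(t, t), 5), 0))) = Mul(Rational(1, 9), Mul(Rational(9, 2), Add(Add(Pow(t, 2), 5), 0))) = Mul(Rational(1, 9), Mul(Rational(9, 2), Add(Add(5, Pow(t, 2)), 0))) = Mul(Rational(1, 9), Mul(Rational(9, 2), Add(5, Pow(t, 2)))) = Mul(Rational(1, 9), Add(Rational(45, 2), Mul(Rational(9, 2), Pow(t, 2)))) = Add(Rational(5, 2), Mul(Rational(1, 2), Pow(t, 2))))
Add(Mul(Function('x')(-59, E), Pow(-43454, -1)), Mul(Mul(Mul(-29, -20), -10), Pow(15326, -1))) = Add(Mul(Add(Rational(5, 2), Mul(Rational(1, 2), Pow(-59, 2))), Pow(-43454, -1)), Mul(Mul(Mul(-29, -20), -10), Pow(15326, -1))) = Add(Mul(Add(Rational(5, 2), Mul(Rational(1, 2), 3481)), Rational(-1, 43454)), Mul(Mul(580, -10), Rational(1, 15326))) = Add(Mul(Add(Rational(5, 2), Rational(3481, 2)), Rational(-1, 43454)), Mul(-5800, Rational(1, 15326))) = Add(Mul(1743, Rational(-1, 43454)), Rational(-2900, 7663)) = Add(Rational(-1743, 43454), Rational(-2900, 7663)) = Rational(-139373209, 332988002)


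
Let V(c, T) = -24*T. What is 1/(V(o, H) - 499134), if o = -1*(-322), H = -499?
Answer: -1/487158 ≈ -2.0527e-6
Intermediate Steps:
o = 322
1/(V(o, H) - 499134) = 1/(-24*(-499) - 499134) = 1/(11976 - 499134) = 1/(-487158) = -1/487158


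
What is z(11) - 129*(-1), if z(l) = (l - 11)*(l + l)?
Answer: 129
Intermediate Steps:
z(l) = 2*l*(-11 + l) (z(l) = (-11 + l)*(2*l) = 2*l*(-11 + l))
z(11) - 129*(-1) = 2*11*(-11 + 11) - 129*(-1) = 2*11*0 - 1*(-129) = 0 + 129 = 129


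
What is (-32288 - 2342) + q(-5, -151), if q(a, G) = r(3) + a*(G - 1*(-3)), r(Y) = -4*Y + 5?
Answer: -33897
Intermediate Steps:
r(Y) = 5 - 4*Y
q(a, G) = -7 + a*(3 + G) (q(a, G) = (5 - 4*3) + a*(G - 1*(-3)) = (5 - 12) + a*(G + 3) = -7 + a*(3 + G))
(-32288 - 2342) + q(-5, -151) = (-32288 - 2342) + (-7 + 3*(-5) - 151*(-5)) = -34630 + (-7 - 15 + 755) = -34630 + 733 = -33897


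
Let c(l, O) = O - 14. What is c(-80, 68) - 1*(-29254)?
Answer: 29308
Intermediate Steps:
c(l, O) = -14 + O
c(-80, 68) - 1*(-29254) = (-14 + 68) - 1*(-29254) = 54 + 29254 = 29308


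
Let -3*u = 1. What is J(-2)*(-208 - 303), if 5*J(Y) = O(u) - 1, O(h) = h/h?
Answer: 0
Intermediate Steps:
u = -⅓ (u = -⅓*1 = -⅓ ≈ -0.33333)
O(h) = 1
J(Y) = 0 (J(Y) = (1 - 1)/5 = (⅕)*0 = 0)
J(-2)*(-208 - 303) = 0*(-208 - 303) = 0*(-511) = 0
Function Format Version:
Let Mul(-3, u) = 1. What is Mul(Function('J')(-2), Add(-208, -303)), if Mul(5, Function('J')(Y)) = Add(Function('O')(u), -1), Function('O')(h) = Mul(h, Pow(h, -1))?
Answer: 0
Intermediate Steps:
u = Rational(-1, 3) (u = Mul(Rational(-1, 3), 1) = Rational(-1, 3) ≈ -0.33333)
Function('O')(h) = 1
Function('J')(Y) = 0 (Function('J')(Y) = Mul(Rational(1, 5), Add(1, -1)) = Mul(Rational(1, 5), 0) = 0)
Mul(Function('J')(-2), Add(-208, -303)) = Mul(0, Add(-208, -303)) = Mul(0, -511) = 0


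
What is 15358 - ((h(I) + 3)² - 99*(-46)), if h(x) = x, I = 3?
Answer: 10768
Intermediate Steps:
15358 - ((h(I) + 3)² - 99*(-46)) = 15358 - ((3 + 3)² - 99*(-46)) = 15358 - (6² + 4554) = 15358 - (36 + 4554) = 15358 - 1*4590 = 15358 - 4590 = 10768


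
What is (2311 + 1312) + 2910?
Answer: 6533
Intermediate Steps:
(2311 + 1312) + 2910 = 3623 + 2910 = 6533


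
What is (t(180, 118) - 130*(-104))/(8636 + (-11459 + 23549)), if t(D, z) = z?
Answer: 6819/10363 ≈ 0.65801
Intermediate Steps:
(t(180, 118) - 130*(-104))/(8636 + (-11459 + 23549)) = (118 - 130*(-104))/(8636 + (-11459 + 23549)) = (118 + 13520)/(8636 + 12090) = 13638/20726 = 13638*(1/20726) = 6819/10363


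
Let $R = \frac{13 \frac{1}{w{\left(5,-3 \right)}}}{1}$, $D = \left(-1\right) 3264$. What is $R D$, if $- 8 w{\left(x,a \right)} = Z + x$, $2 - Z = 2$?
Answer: $\frac{339456}{5} \approx 67891.0$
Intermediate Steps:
$Z = 0$ ($Z = 2 - 2 = 0$)
$w{\left(x,a \right)} = - \frac{x}{8}$ ($w{\left(x,a \right)} = - \frac{0 + x}{8} = - \frac{x}{8}$)
$D = -3264$
$R = - \frac{104}{5}$ ($R = \frac{13 \frac{1}{\left(- \frac{1}{8}\right) 5}}{1} = \frac{13}{- \frac{5}{8}} \cdot 1 = 13 \left(- \frac{8}{5}\right) 1 = \left(- \frac{104}{5}\right) 1 = - \frac{104}{5} \approx -20.8$)
$R D = \left(- \frac{104}{5}\right) \left(-3264\right) = \frac{339456}{5}$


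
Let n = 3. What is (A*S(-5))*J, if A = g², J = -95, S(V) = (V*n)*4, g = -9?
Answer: 461700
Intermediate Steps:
S(V) = 12*V (S(V) = (V*3)*4 = (3*V)*4 = 12*V)
A = 81 (A = (-9)² = 81)
(A*S(-5))*J = (81*(12*(-5)))*(-95) = (81*(-60))*(-95) = -4860*(-95) = 461700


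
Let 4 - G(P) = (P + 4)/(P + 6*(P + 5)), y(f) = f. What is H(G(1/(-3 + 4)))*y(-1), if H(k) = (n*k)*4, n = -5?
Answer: 2860/37 ≈ 77.297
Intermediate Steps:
G(P) = 4 - (4 + P)/(30 + 7*P) (G(P) = 4 - (P + 4)/(P + 6*(P + 5)) = 4 - (4 + P)/(P + 6*(5 + P)) = 4 - (4 + P)/(P + (30 + 6*P)) = 4 - (4 + P)/(30 + 7*P))
H(k) = -20*k (H(k) = -5*k*4 = -20*k)
H(G(1/(-3 + 4)))*y(-1) = -20*(116 + 27/(-3 + 4))/(30 + 7/(-3 + 4))*(-1) = -20*(116 + 27/1)/(30 + 7/1)*(-1) = -20*(116 + 27*1)/(30 + 7*1)*(-1) = -20*(116 + 27)/(30 + 7)*(-1) = -20*143/37*(-1) = -2860/37*(-1) = 2860/37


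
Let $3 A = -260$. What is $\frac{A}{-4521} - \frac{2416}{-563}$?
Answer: $\frac{32914588}{7635969} \approx 4.3105$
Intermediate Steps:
$A = - \frac{260}{3}$ ($A = \frac{1}{3} \left(-260\right) = - \frac{260}{3} \approx -86.667$)
$\frac{A}{-4521} - \frac{2416}{-563} = - \frac{260}{3 \left(-4521\right)} - \frac{2416}{-563} = \left(- \frac{260}{3}\right) \left(- \frac{1}{4521}\right) - - \frac{2416}{563} = \frac{260}{13563} + \frac{2416}{563} = \frac{32914588}{7635969}$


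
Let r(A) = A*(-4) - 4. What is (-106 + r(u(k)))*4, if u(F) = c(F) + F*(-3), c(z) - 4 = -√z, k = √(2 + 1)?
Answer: -504 + 16*3^(¼) + 48*√3 ≈ -399.80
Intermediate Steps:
k = √3 ≈ 1.7320
c(z) = 4 - √z
u(F) = 4 - √F - 3*F (u(F) = (4 - √F) + F*(-3) = (4 - √F) - 3*F = 4 - √F - 3*F)
r(A) = -4 - 4*A (r(A) = -4*A - 4 = -4 - 4*A)
(-106 + r(u(k)))*4 = (-106 + (-4 - 4*(4 - √(√3) - 3*√3)))*4 = (-106 + (-4 - 4*(4 - 3^(¼) - 3*√3)))*4 = (-106 + (-4 + (-16 + 4*3^(¼) + 12*√3)))*4 = (-106 + (-20 + 4*3^(¼) + 12*√3))*4 = (-126 + 4*3^(¼) + 12*√3)*4 = -504 + 16*3^(¼) + 48*√3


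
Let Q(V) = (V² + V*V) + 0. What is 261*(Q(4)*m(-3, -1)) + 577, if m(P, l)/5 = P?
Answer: -124703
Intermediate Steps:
m(P, l) = 5*P
Q(V) = 2*V² (Q(V) = (V² + V²) + 0 = 2*V² + 0 = 2*V²)
261*(Q(4)*m(-3, -1)) + 577 = 261*((2*4²)*(5*(-3))) + 577 = 261*((2*16)*(-15)) + 577 = 261*(32*(-15)) + 577 = 261*(-480) + 577 = -125280 + 577 = -124703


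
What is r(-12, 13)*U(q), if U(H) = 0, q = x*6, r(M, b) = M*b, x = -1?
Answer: 0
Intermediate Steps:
q = -6 (q = -1*6 = -6)
r(-12, 13)*U(q) = -12*13*0 = -156*0 = 0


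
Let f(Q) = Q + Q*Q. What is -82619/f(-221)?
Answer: -82619/48620 ≈ -1.6993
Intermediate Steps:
f(Q) = Q + Q**2
-82619/f(-221) = -82619*(-1/(221*(1 - 221))) = -82619/((-221*(-220))) = -82619/48620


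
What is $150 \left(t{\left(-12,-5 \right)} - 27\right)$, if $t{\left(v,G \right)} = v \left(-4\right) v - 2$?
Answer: $-90750$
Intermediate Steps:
$t{\left(v,G \right)} = -2 - 4 v^{2}$ ($t{\left(v,G \right)} = - 4 v v - 2 = - 4 v^{2} - 2 = -2 - 4 v^{2}$)
$150 \left(t{\left(-12,-5 \right)} - 27\right) = 150 \left(\left(-2 - 4 \left(-12\right)^{2}\right) - 27\right) = 150 \left(\left(-2 - 576\right) - 27\right) = 150 \left(-578 - 27\right) = 150 \left(-605\right) = -90750$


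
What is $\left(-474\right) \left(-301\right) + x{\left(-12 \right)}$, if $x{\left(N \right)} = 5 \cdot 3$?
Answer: $142689$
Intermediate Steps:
$x{\left(N \right)} = 15$
$\left(-474\right) \left(-301\right) + x{\left(-12 \right)} = \left(-474\right) \left(-301\right) + 15 = 142674 + 15 = 142689$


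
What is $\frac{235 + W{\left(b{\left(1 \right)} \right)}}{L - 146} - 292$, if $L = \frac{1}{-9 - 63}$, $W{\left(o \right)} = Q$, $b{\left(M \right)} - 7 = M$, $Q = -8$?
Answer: $- \frac{3086140}{10513} \approx -293.55$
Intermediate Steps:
$b{\left(M \right)} = 7 + M$
$W{\left(o \right)} = -8$
$L = - \frac{1}{72}$ ($L = \frac{1}{-72} = - \frac{1}{72} \approx -0.013889$)
$\frac{235 + W{\left(b{\left(1 \right)} \right)}}{L - 146} - 292 = \frac{235 - 8}{- \frac{1}{72} - 146} - 292 = \frac{227}{- \frac{10513}{72}} - 292 = 227 \left(- \frac{72}{10513}\right) - 292 = - \frac{16344}{10513} - 292 = - \frac{3086140}{10513}$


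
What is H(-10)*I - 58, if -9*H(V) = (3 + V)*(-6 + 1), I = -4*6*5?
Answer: 1226/3 ≈ 408.67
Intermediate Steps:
I = -120 (I = -24*5 = -120)
H(V) = 5/3 + 5*V/9 (H(V) = -(3 + V)*(-6 + 1)/9 = -(3 + V)*(-5)/9 = -(-15 - 5*V)/9 = 5/3 + 5*V/9)
H(-10)*I - 58 = (5/3 + (5/9)*(-10))*(-120) - 58 = (5/3 - 50/9)*(-120) - 58 = -35/9*(-120) - 58 = 1400/3 - 58 = 1226/3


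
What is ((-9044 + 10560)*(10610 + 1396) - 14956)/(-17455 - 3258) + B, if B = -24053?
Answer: -73770847/2959 ≈ -24931.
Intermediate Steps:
((-9044 + 10560)*(10610 + 1396) - 14956)/(-17455 - 3258) + B = ((-9044 + 10560)*(10610 + 1396) - 14956)/(-17455 - 3258) - 24053 = (1516*12006 - 14956)/(-20713) - 24053 = (18201096 - 14956)*(-1/20713) - 24053 = 18186140*(-1/20713) - 24053 = -2598020/2959 - 24053 = -73770847/2959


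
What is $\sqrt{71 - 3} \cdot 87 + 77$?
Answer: $77 + 174 \sqrt{17} \approx 794.42$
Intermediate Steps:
$\sqrt{71 - 3} \cdot 87 + 77 = \sqrt{68} \cdot 87 + 77 = 2 \sqrt{17} \cdot 87 + 77 = 174 \sqrt{17} + 77 = 77 + 174 \sqrt{17}$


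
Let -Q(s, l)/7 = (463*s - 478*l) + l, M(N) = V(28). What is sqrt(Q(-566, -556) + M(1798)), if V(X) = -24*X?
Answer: 5*I*sqrt(910) ≈ 150.83*I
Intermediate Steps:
M(N) = -672 (M(N) = -24*28 = -672)
Q(s, l) = -3241*s + 3339*l (Q(s, l) = -7*((463*s - 478*l) + l) = -7*((-478*l + 463*s) + l) = -7*(-477*l + 463*s) = -3241*s + 3339*l)
sqrt(Q(-566, -556) + M(1798)) = sqrt((-3241*(-566) + 3339*(-556)) - 672) = sqrt((1834406 - 1856484) - 672) = sqrt(-22078 - 672) = sqrt(-22750) = 5*I*sqrt(910)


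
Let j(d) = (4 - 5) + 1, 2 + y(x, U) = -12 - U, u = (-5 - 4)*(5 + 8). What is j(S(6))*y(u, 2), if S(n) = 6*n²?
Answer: 0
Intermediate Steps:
u = -117 (u = -9*13 = -117)
y(x, U) = -14 - U (y(x, U) = -2 + (-12 - U) = -14 - U)
j(d) = 0 (j(d) = -1 + 1 = 0)
j(S(6))*y(u, 2) = 0*(-14 - 1*2) = 0*(-14 - 2) = 0*(-16) = 0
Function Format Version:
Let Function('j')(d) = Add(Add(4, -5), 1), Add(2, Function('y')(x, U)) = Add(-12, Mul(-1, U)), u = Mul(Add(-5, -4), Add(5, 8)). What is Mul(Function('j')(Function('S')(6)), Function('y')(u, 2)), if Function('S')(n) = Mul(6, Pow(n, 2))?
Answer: 0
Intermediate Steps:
u = -117 (u = Mul(-9, 13) = -117)
Function('y')(x, U) = Add(-14, Mul(-1, U)) (Function('y')(x, U) = Add(-2, Add(-12, Mul(-1, U))) = Add(-14, Mul(-1, U)))
Function('j')(d) = 0 (Function('j')(d) = Add(-1, 1) = 0)
Mul(Function('j')(Function('S')(6)), Function('y')(u, 2)) = Mul(0, Add(-14, Mul(-1, 2))) = Mul(0, Add(-14, -2)) = Mul(0, -16) = 0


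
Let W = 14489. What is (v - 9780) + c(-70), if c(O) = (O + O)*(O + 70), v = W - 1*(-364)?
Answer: 5073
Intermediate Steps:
v = 14853 (v = 14489 - 1*(-364) = 14489 + 364 = 14853)
c(O) = 2*O*(70 + O) (c(O) = (2*O)*(70 + O) = 2*O*(70 + O))
(v - 9780) + c(-70) = (14853 - 9780) + 2*(-70)*(70 - 70) = 5073 + 2*(-70)*0 = 5073 + 0 = 5073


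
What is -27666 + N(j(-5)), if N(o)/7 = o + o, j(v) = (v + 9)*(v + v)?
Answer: -28226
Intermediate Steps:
j(v) = 2*v*(9 + v) (j(v) = (9 + v)*(2*v) = 2*v*(9 + v))
N(o) = 14*o (N(o) = 7*(o + o) = 7*(2*o) = 14*o)
-27666 + N(j(-5)) = -27666 + 14*(2*(-5)*(9 - 5)) = -27666 + 14*(2*(-5)*4) = -27666 + 14*(-40) = -27666 - 560 = -28226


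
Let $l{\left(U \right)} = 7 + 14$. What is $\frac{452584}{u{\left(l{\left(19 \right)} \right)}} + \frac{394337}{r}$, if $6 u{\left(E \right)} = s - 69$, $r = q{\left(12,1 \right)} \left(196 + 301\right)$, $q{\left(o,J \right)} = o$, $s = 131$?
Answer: $\frac{8109857375}{184884} \approx 43865.0$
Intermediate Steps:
$l{\left(U \right)} = 21$
$r = 5964$ ($r = 12 \left(196 + 301\right) = 12 \cdot 497 = 5964$)
$u{\left(E \right)} = \frac{31}{3}$ ($u{\left(E \right)} = \frac{131 - 69}{6} = \frac{1}{6} \cdot 62 = \frac{31}{3}$)
$\frac{452584}{u{\left(l{\left(19 \right)} \right)}} + \frac{394337}{r} = \frac{452584}{\frac{31}{3}} + \frac{394337}{5964} = 452584 \cdot \frac{3}{31} + 394337 \cdot \frac{1}{5964} = \frac{1357752}{31} + \frac{394337}{5964} = \frac{8109857375}{184884}$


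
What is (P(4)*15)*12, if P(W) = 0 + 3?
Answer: 540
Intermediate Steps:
P(W) = 3
(P(4)*15)*12 = (3*15)*12 = 45*12 = 540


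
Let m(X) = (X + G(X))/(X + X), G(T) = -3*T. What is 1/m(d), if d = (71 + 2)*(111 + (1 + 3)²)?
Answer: -1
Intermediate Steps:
d = 9271 (d = 73*(111 + 4²) = 73*(111 + 16) = 73*127 = 9271)
m(X) = -1 (m(X) = (X - 3*X)/(X + X) = (-2*X)/((2*X)) = (-2*X)*(1/(2*X)) = -1)
1/m(d) = 1/(-1) = -1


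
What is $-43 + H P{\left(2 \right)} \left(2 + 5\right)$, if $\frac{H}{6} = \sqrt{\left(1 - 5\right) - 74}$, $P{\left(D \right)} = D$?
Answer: $-43 + 84 i \sqrt{78} \approx -43.0 + 741.87 i$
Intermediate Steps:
$H = 6 i \sqrt{78}$ ($H = 6 \sqrt{\left(1 - 5\right) - 74} = 6 \sqrt{-4 - 74} = 6 \sqrt{-78} = 6 i \sqrt{78} \approx 52.991 i$)
$-43 + H P{\left(2 \right)} \left(2 + 5\right) = -43 + 6 i \sqrt{78} \cdot 2 \left(2 + 5\right) = -43 + 6 i \sqrt{78} \cdot 2 \cdot 7 = -43 + 6 i \sqrt{78} \cdot 14 = -43 + 84 i \sqrt{78}$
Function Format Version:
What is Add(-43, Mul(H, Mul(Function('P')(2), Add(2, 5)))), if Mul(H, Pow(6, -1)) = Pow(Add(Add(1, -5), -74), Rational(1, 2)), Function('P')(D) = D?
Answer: Add(-43, Mul(84, I, Pow(78, Rational(1, 2)))) ≈ Add(-43.000, Mul(741.87, I))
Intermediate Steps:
H = Mul(6, I, Pow(78, Rational(1, 2))) (H = Mul(6, Pow(Add(Add(1, -5), -74), Rational(1, 2))) = Mul(6, Pow(Add(-4, -74), Rational(1, 2))) = Mul(6, Pow(-78, Rational(1, 2))) = Mul(6, Mul(I, Pow(78, Rational(1, 2)))) = Mul(6, I, Pow(78, Rational(1, 2))) ≈ Mul(52.991, I))
Add(-43, Mul(H, Mul(Function('P')(2), Add(2, 5)))) = Add(-43, Mul(Mul(6, I, Pow(78, Rational(1, 2))), Mul(2, Add(2, 5)))) = Add(-43, Mul(Mul(6, I, Pow(78, Rational(1, 2))), Mul(2, 7))) = Add(-43, Mul(Mul(6, I, Pow(78, Rational(1, 2))), 14)) = Add(-43, Mul(84, I, Pow(78, Rational(1, 2))))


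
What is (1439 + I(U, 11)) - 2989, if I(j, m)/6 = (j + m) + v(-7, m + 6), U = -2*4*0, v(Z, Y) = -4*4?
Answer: -1580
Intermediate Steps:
v(Z, Y) = -16
U = 0 (U = -8*0 = 0)
I(j, m) = -96 + 6*j + 6*m (I(j, m) = 6*((j + m) - 16) = 6*(-16 + j + m) = -96 + 6*j + 6*m)
(1439 + I(U, 11)) - 2989 = (1439 + (-96 + 6*0 + 6*11)) - 2989 = (1439 + (-96 + 0 + 66)) - 2989 = (1439 - 30) - 2989 = 1409 - 2989 = -1580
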